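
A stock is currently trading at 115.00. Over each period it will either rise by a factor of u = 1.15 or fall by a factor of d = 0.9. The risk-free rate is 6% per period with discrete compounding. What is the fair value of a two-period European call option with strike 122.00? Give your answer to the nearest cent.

Risk-neutral probability p = (1 + 0.06 − 0.9)/(1.15 − 0.9) = 0.1600/0.2500 = 0.6400
Terminal stock prices: S_uu = 152.1, S_ud = 119, S_dd = 93.15
Terminal payoffs (S − K): max(30.09, 0) = 30.09, max(-2.975, 0) = 0, max(-28.85, 0) = 0
Node u (S = 132.2): V_u = 1/1.06·[0.6400·30.0875 + 0.3600·0.0000] = 18.1660
Node d (S = 103.5): V_d = 1/1.06·[0.6400·0.0000 + 0.3600·0.0000] = 0.0000
Node 0 (S = 115): V_0 = 1/1.06·[0.6400·18.1660 + 0.3600·0.0000] = 10.9682

10.97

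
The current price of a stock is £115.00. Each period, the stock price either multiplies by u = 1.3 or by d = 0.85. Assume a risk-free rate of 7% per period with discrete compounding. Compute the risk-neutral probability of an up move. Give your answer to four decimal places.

Risk-neutral probability p = (1 + 0.07 − 0.85)/(1.3 − 0.85) = 0.2200/0.4500 = 0.4889

p = 0.4889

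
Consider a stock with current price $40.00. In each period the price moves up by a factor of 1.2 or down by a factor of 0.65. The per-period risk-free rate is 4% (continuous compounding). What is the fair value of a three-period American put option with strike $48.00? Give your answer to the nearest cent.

$10.68

Risk-neutral probability p = (e^0.04 − 0.65)/(1.2 − 0.65) = 0.3908/0.5500 = 0.7106
Terminal stock prices: S_uuu = 69.12, S_uud = 37.44, S_udd = 20.28, S_ddd = 10.98
Terminal payoffs (K − S): max(-21.12, 0) = 0, max(10.56, 0) = 10.56, max(27.72, 0) = 27.72, max(37.02, 0) = 37.02
Node uu (S = 57.6): continuation = e^(−0.04)·[0.7106·0.0000 + 0.2894·10.5600] = 2.9366; exercise value = 0.0000 ≤ continuation, so V_uu = 2.9366
Node ud (S = 31.2): continuation = e^(−0.04)·[0.7106·10.5600 + 0.2894·27.7200] = 14.9179; exercise value = 16.8000 > continuation, so V_ud = 16.8000 (exercise)
Node dd (S = 16.9): continuation = e^(−0.04)·[0.7106·27.7200 + 0.2894·37.0150] = 29.2179; exercise value = 31.1000 > continuation, so V_dd = 31.1000 (exercise)
Node u (S = 48): continuation = e^(−0.04)·[0.7106·2.9366 + 0.2894·16.8000] = 6.6767; exercise value = 0.0000 ≤ continuation, so V_u = 6.6767
Node d (S = 26): continuation = e^(−0.04)·[0.7106·16.8000 + 0.2894·31.1000] = 20.1179; exercise value = 22.0000 > continuation, so V_d = 22.0000 (exercise)
Node 0 (S = 40): continuation = e^(−0.04)·[0.7106·6.6767 + 0.2894·22.0000] = 10.6761; exercise value = 8.0000 ≤ continuation, so V_0 = 10.6761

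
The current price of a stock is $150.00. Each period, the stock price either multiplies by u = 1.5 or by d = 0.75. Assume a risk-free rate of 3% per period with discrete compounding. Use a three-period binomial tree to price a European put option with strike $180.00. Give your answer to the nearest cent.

$47.80

Risk-neutral probability p = (1 + 0.03 − 0.75)/(1.5 − 0.75) = 0.2800/0.7500 = 0.3733
Terminal stock prices: S_uuu = 506.2, S_uud = 253.1, S_udd = 126.6, S_ddd = 63.28
Terminal payoffs (K − S): max(-326.2, 0) = 0, max(-73.12, 0) = 0, max(53.44, 0) = 53.44, max(116.7, 0) = 116.7
Node uu (S = 337.5): V_uu = 1/1.03·[0.3733·0.0000 + 0.6267·0.0000] = 0.0000
Node ud (S = 168.8): V_ud = 1/1.03·[0.3733·0.0000 + 0.6267·53.4375] = 32.5121
Node dd (S = 84.38): V_dd = 1/1.03·[0.3733·53.4375 + 0.6267·116.7188] = 90.3823
Node u (S = 225): V_u = 1/1.03·[0.3733·0.0000 + 0.6267·32.5121] = 19.7808
Node d (S = 112.5): V_d = 1/1.03·[0.3733·32.5121 + 0.6267·90.3823] = 66.7742
Node 0 (S = 150): V_0 = 1/1.03·[0.3733·19.7808 + 0.6267·66.7742] = 47.7961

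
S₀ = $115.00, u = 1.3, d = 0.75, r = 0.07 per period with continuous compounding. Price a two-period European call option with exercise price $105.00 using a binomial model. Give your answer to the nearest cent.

$29.71

Risk-neutral probability p = (e^0.07 − 0.75)/(1.3 − 0.75) = 0.3225/0.5500 = 0.5864
Terminal stock prices: S_uu = 194.4, S_ud = 112.1, S_dd = 64.69
Terminal payoffs (S − K): max(89.35, 0) = 89.35, max(7.125, 0) = 7.125, max(-40.31, 0) = 0
Node u (S = 149.5): V_u = e^(−0.07)·[0.5864·89.3500 + 0.4136·7.1250] = 51.5986
Node d (S = 86.25): V_d = e^(−0.07)·[0.5864·7.1250 + 0.4136·0.0000] = 3.8955
Node 0 (S = 115): V_0 = e^(−0.07)·[0.5864·51.5986 + 0.4136·3.8955] = 29.7132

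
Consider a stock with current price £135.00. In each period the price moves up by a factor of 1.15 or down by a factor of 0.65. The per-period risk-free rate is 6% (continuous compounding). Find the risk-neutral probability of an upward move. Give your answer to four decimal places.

p = 0.8237

Risk-neutral probability p = (e^0.06 − 0.65)/(1.15 − 0.65) = 0.4118/0.5000 = 0.8237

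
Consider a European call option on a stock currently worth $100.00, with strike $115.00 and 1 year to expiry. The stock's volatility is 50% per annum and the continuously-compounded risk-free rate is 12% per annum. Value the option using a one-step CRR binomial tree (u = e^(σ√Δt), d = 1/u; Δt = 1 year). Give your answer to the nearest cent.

$22.11

CRR parameters: u = e^(σ√Δt) = e^(0.5·√1) = 1.6487, d = 1/u = 0.6065
Per-period rate: rΔt = 0.12·1 = 0.12, so R = e^0.12 = 1.1275
Risk-neutral probability p = (e^0.12 − 0.6065)/(1.6487 − 0.6065) = 0.5210/1.0422 = 0.4999
Terminal stock prices: S_u = 164.9, S_d = 60.65
Terminal payoffs (S − K): max(49.87, 0) = 49.87, max(-54.35, 0) = 0
Node 0 (S = 100): V_0 = e^(−0.12)·[0.4999·49.8721 + 0.5001·0.0000] = 22.1108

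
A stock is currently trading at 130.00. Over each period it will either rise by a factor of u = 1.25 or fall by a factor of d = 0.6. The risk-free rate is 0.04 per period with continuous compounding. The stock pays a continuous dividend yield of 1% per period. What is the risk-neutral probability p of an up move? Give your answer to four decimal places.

p = 0.6622

Per-period risk-free factor R = e^0.04 = 1.0408; dividend-adjusted growth = e^(0.04−0.01) = 1.0305.
Risk-neutral probability p = (1.0305 − 0.6)/(1.25 − 0.6) = 0.4305/0.6500 = 0.6622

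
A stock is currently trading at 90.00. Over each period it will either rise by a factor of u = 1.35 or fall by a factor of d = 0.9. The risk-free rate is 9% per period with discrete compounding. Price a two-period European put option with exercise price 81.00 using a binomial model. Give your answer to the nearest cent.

Risk-neutral probability p = (1 + 0.09 − 0.9)/(1.35 − 0.9) = 0.1900/0.4500 = 0.4222
Terminal stock prices: S_uu = 164, S_ud = 109.4, S_dd = 72.9
Terminal payoffs (K − S): max(-83.03, 0) = 0, max(-28.35, 0) = 0, max(8.1, 0) = 8.1
Node u (S = 121.5): V_u = 1/1.09·[0.4222·0.0000 + 0.5778·0.0000] = 0.0000
Node d (S = 81): V_d = 1/1.09·[0.4222·0.0000 + 0.5778·8.1000] = 4.2936
Node 0 (S = 90): V_0 = 1/1.09·[0.4222·0.0000 + 0.5778·4.2936] = 2.2759

2.28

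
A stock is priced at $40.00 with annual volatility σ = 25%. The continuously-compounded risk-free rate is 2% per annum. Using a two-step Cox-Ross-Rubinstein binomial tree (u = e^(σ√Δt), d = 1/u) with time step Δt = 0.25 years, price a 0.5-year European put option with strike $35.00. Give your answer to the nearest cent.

CRR parameters: u = e^(σ√Δt) = e^(0.25·√0.25) = 1.1331, d = 1/u = 0.8825
Per-period rate: rΔt = 0.02·0.25 = 0.005, so R = e^0.005 = 1.0050
Risk-neutral probability p = (e^0.005 − 0.8825)/(1.1331 − 0.8825) = 0.1225/0.2507 = 0.4888
Terminal stock prices: S_uu = 51.36, S_ud = 40, S_dd = 31.15
Terminal payoffs (K − S): max(-16.36, 0) = 0, max(-5, 0) = 0, max(3.848, 0) = 3.848
Node u (S = 45.33): V_u = e^(−0.005)·[0.4888·0.0000 + 0.5112·0.0000] = 0.0000
Node d (S = 35.3): V_d = e^(−0.005)·[0.4888·0.0000 + 0.5112·3.8480] = 1.9573
Node 0 (S = 40): V_0 = e^(−0.005)·[0.4888·0.0000 + 0.5112·1.9573] = 0.9956

$1.00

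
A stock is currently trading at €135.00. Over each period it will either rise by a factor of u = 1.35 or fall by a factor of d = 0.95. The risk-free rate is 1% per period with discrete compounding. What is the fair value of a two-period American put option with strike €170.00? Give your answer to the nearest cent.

Risk-neutral probability p = (1 + 0.01 − 0.95)/(1.35 − 0.95) = 0.0600/0.4000 = 0.1500
Terminal stock prices: S_uu = 246, S_ud = 173.1, S_dd = 121.8
Terminal payoffs (K − S): max(-76.04, 0) = 0, max(-3.137, 0) = 0, max(48.16, 0) = 48.16
Node u (S = 182.2): continuation = 1/1.01·[0.1500·0.0000 + 0.8500·0.0000] = 0.0000; exercise value = 0.0000 ≤ continuation, so V_u = 0.0000
Node d (S = 128.2): continuation = 1/1.01·[0.1500·0.0000 + 0.8500·48.1625] = 40.5328; exercise value = 41.7500 > continuation, so V_d = 41.7500 (exercise)
Node 0 (S = 135): continuation = 1/1.01·[0.1500·0.0000 + 0.8500·41.7500] = 35.1361; exercise value = 35.0000 ≤ continuation, so V_0 = 35.1361

€35.14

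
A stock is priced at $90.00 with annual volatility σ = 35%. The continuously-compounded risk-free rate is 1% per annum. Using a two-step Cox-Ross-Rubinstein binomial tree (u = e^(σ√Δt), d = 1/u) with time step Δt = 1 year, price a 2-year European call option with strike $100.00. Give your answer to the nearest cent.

CRR parameters: u = e^(σ√Δt) = e^(0.35·√1) = 1.4191, d = 1/u = 0.7047
Per-period rate: rΔt = 0.01·1 = 0.01, so R = e^0.01 = 1.0101
Risk-neutral probability p = (e^0.01 − 0.7047)/(1.4191 − 0.7047) = 0.3054/0.7144 = 0.4275
Terminal stock prices: S_uu = 181.2, S_ud = 90, S_dd = 44.69
Terminal payoffs (S − K): max(81.24, 0) = 81.24, max(-10, 0) = 0, max(-55.31, 0) = 0
Node u (S = 127.7): V_u = e^(−0.01)·[0.4275·81.2377 + 0.5725·0.0000] = 34.3796
Node d (S = 63.42): V_d = e^(−0.01)·[0.4275·0.0000 + 0.5725·0.0000] = 0.0000
Node 0 (S = 90): V_0 = e^(−0.01)·[0.4275·34.3796 + 0.5725·0.0000] = 14.5494

$14.55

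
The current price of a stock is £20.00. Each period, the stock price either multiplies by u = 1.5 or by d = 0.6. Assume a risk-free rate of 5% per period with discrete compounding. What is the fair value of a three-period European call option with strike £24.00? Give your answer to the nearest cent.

£5.67

Risk-neutral probability p = (1 + 0.05 − 0.6)/(1.5 − 0.6) = 0.4500/0.9000 = 0.5000
Terminal stock prices: S_uuu = 67.5, S_uud = 27, S_udd = 10.8, S_ddd = 4.32
Terminal payoffs (S − K): max(43.5, 0) = 43.5, max(3, 0) = 3, max(-13.2, 0) = 0, max(-19.68, 0) = 0
Node uu (S = 45): V_uu = 1/1.05·[0.5000·43.5000 + 0.5000·3.0000] = 22.1429
Node ud (S = 18): V_ud = 1/1.05·[0.5000·3.0000 + 0.5000·0.0000] = 1.4286
Node dd (S = 7.2): V_dd = 1/1.05·[0.5000·0.0000 + 0.5000·0.0000] = 0.0000
Node u (S = 30): V_u = 1/1.05·[0.5000·22.1429 + 0.5000·1.4286] = 11.2245
Node d (S = 12): V_d = 1/1.05·[0.5000·1.4286 + 0.5000·0.0000] = 0.6803
Node 0 (S = 20): V_0 = 1/1.05·[0.5000·11.2245 + 0.5000·0.6803] = 5.6689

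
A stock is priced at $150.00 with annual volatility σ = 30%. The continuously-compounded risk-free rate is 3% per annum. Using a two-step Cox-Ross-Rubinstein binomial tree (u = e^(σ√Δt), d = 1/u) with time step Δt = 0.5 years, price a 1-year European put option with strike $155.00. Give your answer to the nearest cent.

CRR parameters: u = e^(σ√Δt) = e^(0.3·√0.5) = 1.2363, d = 1/u = 0.8089
Per-period rate: rΔt = 0.03·0.5 = 0.015, so R = e^0.015 = 1.0151
Risk-neutral probability p = (e^0.015 − 0.8089)/(1.2363 − 0.8089) = 0.2063/0.4275 = 0.4825
Terminal stock prices: S_uu = 229.3, S_ud = 150, S_dd = 98.14
Terminal payoffs (K − S): max(-74.27, 0) = 0, max(5, 0) = 5, max(56.86, 0) = 56.86
Node u (S = 185.4): V_u = e^(−0.015)·[0.4825·0.0000 + 0.5175·5.0000] = 2.5489
Node d (S = 121.3): V_d = e^(−0.015)·[0.4825·5.0000 + 0.5175·56.8623] = 31.3637
Node 0 (S = 150): V_0 = e^(−0.015)·[0.4825·2.5489 + 0.5175·31.3637] = 17.2000

$17.20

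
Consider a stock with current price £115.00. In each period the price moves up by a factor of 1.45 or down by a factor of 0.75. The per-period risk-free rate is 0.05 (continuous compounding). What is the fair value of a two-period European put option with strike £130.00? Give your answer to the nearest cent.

£21.37

Risk-neutral probability p = (e^0.05 − 0.75)/(1.45 − 0.75) = 0.3013/0.7000 = 0.4304
Terminal stock prices: S_uu = 241.8, S_ud = 125.1, S_dd = 64.69
Terminal payoffs (K − S): max(-111.8, 0) = 0, max(4.938, 0) = 4.938, max(65.31, 0) = 65.31
Node u (S = 166.8): V_u = e^(−0.05)·[0.4304·0.0000 + 0.5696·4.9375] = 2.6753
Node d (S = 86.25): V_d = e^(−0.05)·[0.4304·4.9375 + 0.5696·65.3125] = 37.4098
Node 0 (S = 115): V_0 = e^(−0.05)·[0.4304·2.6753 + 0.5696·37.4098] = 21.3651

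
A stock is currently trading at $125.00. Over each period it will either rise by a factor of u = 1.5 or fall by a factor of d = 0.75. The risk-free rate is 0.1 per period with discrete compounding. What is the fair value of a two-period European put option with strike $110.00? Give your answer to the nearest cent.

Risk-neutral probability p = (1 + 0.1 − 0.75)/(1.5 − 0.75) = 0.3500/0.7500 = 0.4667
Terminal stock prices: S_uu = 281.2, S_ud = 140.6, S_dd = 70.31
Terminal payoffs (K − S): max(-171.2, 0) = 0, max(-30.62, 0) = 0, max(39.69, 0) = 39.69
Node u (S = 187.5): V_u = 1/1.1·[0.4667·0.0000 + 0.5333·0.0000] = 0.0000
Node d (S = 93.75): V_d = 1/1.1·[0.4667·0.0000 + 0.5333·39.6875] = 19.2424
Node 0 (S = 125): V_0 = 1/1.1·[0.4667·0.0000 + 0.5333·19.2424] = 9.3297

$9.33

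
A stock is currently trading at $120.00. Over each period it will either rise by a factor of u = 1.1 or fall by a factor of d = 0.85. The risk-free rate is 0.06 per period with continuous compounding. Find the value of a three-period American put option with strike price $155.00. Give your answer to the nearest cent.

$35.00

Risk-neutral probability p = (e^0.06 − 0.85)/(1.1 − 0.85) = 0.2118/0.2500 = 0.8473
Terminal stock prices: S_uuu = 159.7, S_uud = 123.4, S_udd = 95.37, S_ddd = 73.69
Terminal payoffs (K − S): max(-4.72, 0) = 0, max(31.58, 0) = 31.58, max(59.63, 0) = 59.63, max(81.31, 0) = 81.31
Node uu (S = 145.2): continuation = e^(−0.06)·[0.8473·0.0000 + 0.1527·31.5800] = 4.5401; exercise value = 9.8000 > continuation, so V_uu = 9.8000 (exercise)
Node ud (S = 112.2): continuation = e^(−0.06)·[0.8473·31.5800 + 0.1527·59.6300] = 33.7735; exercise value = 42.8000 > continuation, so V_ud = 42.8000 (exercise)
Node dd (S = 86.7): continuation = e^(−0.06)·[0.8473·59.6300 + 0.1527·81.3050] = 59.2735; exercise value = 68.3000 > continuation, so V_dd = 68.3000 (exercise)
Node u (S = 132): continuation = e^(−0.06)·[0.8473·9.8000 + 0.1527·42.8000] = 13.9735; exercise value = 23.0000 > continuation, so V_u = 23.0000 (exercise)
Node d (S = 102): continuation = e^(−0.06)·[0.8473·42.8000 + 0.1527·68.3000] = 43.9735; exercise value = 53.0000 > continuation, so V_d = 53.0000 (exercise)
Node 0 (S = 120): continuation = e^(−0.06)·[0.8473·23.0000 + 0.1527·53.0000] = 25.9735; exercise value = 35.0000 > continuation, so V_0 = 35.0000 (exercise)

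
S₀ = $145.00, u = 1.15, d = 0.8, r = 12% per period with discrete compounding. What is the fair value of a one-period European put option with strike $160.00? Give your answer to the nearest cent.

Risk-neutral probability p = (1 + 0.12 − 0.8)/(1.15 − 0.8) = 0.3200/0.3500 = 0.9143
Terminal stock prices: S_u = 166.8, S_d = 116
Terminal payoffs (K − S): max(-6.75, 0) = 0, max(44, 0) = 44
Node 0 (S = 145): V_0 = 1/1.12·[0.9143·0.0000 + 0.0857·44.0000] = 3.3673

$3.37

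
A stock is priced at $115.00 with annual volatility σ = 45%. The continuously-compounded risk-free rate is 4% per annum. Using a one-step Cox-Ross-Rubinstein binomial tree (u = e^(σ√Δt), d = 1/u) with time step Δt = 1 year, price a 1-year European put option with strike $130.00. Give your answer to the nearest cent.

CRR parameters: u = e^(σ√Δt) = e^(0.45·√1) = 1.5683, d = 1/u = 0.6376
Per-period rate: rΔt = 0.04·1 = 0.04, so R = e^0.04 = 1.0408
Risk-neutral probability p = (e^0.04 − 0.6376)/(1.5683 − 0.6376) = 0.4032/0.9307 = 0.4332
Terminal stock prices: S_u = 180.4, S_d = 73.33
Terminal payoffs (K − S): max(-50.36, 0) = 0, max(56.67, 0) = 56.67
Node 0 (S = 115): V_0 = e^(−0.04)·[0.4332·0.0000 + 0.5668·56.6728] = 30.8620

$30.86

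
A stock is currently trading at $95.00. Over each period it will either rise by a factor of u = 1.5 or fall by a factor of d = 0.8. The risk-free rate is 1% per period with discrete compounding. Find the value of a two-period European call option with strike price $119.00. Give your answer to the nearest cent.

Risk-neutral probability p = (1 + 0.01 − 0.8)/(1.5 − 0.8) = 0.2100/0.7000 = 0.3000
Terminal stock prices: S_uu = 213.8, S_ud = 114, S_dd = 60.8
Terminal payoffs (S − K): max(94.75, 0) = 94.75, max(-5, 0) = 0, max(-58.2, 0) = 0
Node u (S = 142.5): V_u = 1/1.01·[0.3000·94.7500 + 0.7000·0.0000] = 28.1436
Node d (S = 76): V_d = 1/1.01·[0.3000·0.0000 + 0.7000·0.0000] = 0.0000
Node 0 (S = 95): V_0 = 1/1.01·[0.3000·28.1436 + 0.7000·0.0000] = 8.3595

$8.36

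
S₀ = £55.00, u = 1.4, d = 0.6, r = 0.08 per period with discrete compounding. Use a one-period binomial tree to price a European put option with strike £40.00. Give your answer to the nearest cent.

Risk-neutral probability p = (1 + 0.08 − 0.6)/(1.4 − 0.6) = 0.4800/0.8000 = 0.6000
Terminal stock prices: S_u = 77, S_d = 33
Terminal payoffs (K − S): max(-37, 0) = 0, max(7, 0) = 7
Node 0 (S = 55): V_0 = 1/1.08·[0.6000·0.0000 + 0.4000·7.0000] = 2.5926

£2.59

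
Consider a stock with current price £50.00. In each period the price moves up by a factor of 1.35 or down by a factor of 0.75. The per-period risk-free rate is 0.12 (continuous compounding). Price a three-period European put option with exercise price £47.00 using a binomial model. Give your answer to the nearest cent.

£2.56

Risk-neutral probability p = (e^0.12 − 0.75)/(1.35 − 0.75) = 0.3775/0.6000 = 0.6292
Terminal stock prices: S_uuu = 123, S_uud = 68.34, S_udd = 37.97, S_ddd = 21.09
Terminal payoffs (K − S): max(-76.02, 0) = 0, max(-21.34, 0) = 0, max(9.031, 0) = 9.031, max(25.91, 0) = 25.91
Node uu (S = 91.13): V_uu = e^(−0.12)·[0.6292·0.0000 + 0.3708·0.0000] = 0.0000
Node ud (S = 50.62): V_ud = e^(−0.12)·[0.6292·0.0000 + 0.3708·9.0312] = 2.9704
Node dd (S = 28.12): V_dd = e^(−0.12)·[0.6292·9.0312 + 0.3708·25.9062] = 13.5603
Node u (S = 67.5): V_u = e^(−0.12)·[0.6292·0.0000 + 0.3708·2.9704] = 0.9770
Node d (S = 37.5): V_d = e^(−0.12)·[0.6292·2.9704 + 0.3708·13.5603] = 6.1176
Node 0 (S = 50): V_0 = e^(−0.12)·[0.6292·0.9770 + 0.3708·6.1176] = 2.5573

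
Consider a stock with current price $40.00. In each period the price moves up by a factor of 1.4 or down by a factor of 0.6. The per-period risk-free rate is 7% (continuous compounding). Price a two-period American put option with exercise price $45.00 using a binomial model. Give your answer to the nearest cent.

Risk-neutral probability p = (e^0.07 − 0.6)/(1.4 − 0.6) = 0.4725/0.8000 = 0.5906
Terminal stock prices: S_uu = 78.4, S_ud = 33.6, S_dd = 14.4
Terminal payoffs (K − S): max(-33.4, 0) = 0, max(11.4, 0) = 11.4, max(30.6, 0) = 30.6
Node u (S = 56): continuation = e^(−0.07)·[0.5906·0.0000 + 0.4094·11.4000] = 4.3513; exercise value = 0.0000 ≤ continuation, so V_u = 4.3513
Node d (S = 24): continuation = e^(−0.07)·[0.5906·11.4000 + 0.4094·30.6000] = 17.9577; exercise value = 21.0000 > continuation, so V_d = 21.0000 (exercise)
Node 0 (S = 40): continuation = e^(−0.07)·[0.5906·4.3513 + 0.4094·21.0000] = 10.4117; exercise value = 5.0000 ≤ continuation, so V_0 = 10.4117

$10.41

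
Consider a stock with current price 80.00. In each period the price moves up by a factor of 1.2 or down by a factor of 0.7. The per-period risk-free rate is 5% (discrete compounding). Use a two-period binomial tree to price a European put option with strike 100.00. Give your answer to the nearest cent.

Risk-neutral probability p = (1 + 0.05 − 0.7)/(1.2 − 0.7) = 0.3500/0.5000 = 0.7000
Terminal stock prices: S_uu = 115.2, S_ud = 67.2, S_dd = 39.2
Terminal payoffs (K − S): max(-15.2, 0) = 0, max(32.8, 0) = 32.8, max(60.8, 0) = 60.8
Node u (S = 96): V_u = 1/1.05·[0.7000·0.0000 + 0.3000·32.8000] = 9.3714
Node d (S = 56): V_d = 1/1.05·[0.7000·32.8000 + 0.3000·60.8000] = 39.2381
Node 0 (S = 80): V_0 = 1/1.05·[0.7000·9.3714 + 0.3000·39.2381] = 17.4585

17.46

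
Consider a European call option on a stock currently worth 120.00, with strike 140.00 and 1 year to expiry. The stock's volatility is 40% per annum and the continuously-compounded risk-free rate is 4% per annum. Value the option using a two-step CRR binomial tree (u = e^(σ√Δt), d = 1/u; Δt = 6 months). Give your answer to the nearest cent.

CRR parameters: u = e^(σ√Δt) = e^(0.4·√0.5) = 1.3269, d = 1/u = 0.7536
Per-period rate: rΔt = 0.04·0.5 = 0.02, so R = e^0.02 = 1.0202
Risk-neutral probability p = (e^0.02 − 0.7536)/(1.3269 − 0.7536) = 0.2666/0.5733 = 0.4650
Terminal stock prices: S_uu = 211.3, S_ud = 120, S_dd = 68.16
Terminal payoffs (S − K): max(71.28, 0) = 71.28, max(-20, 0) = 0, max(-71.84, 0) = 0
Node u (S = 159.2): V_u = e^(−0.02)·[0.4650·71.2785 + 0.5350·0.0000] = 32.4880
Node d (S = 90.44): V_d = e^(−0.02)·[0.4650·0.0000 + 0.5350·0.0000] = 0.0000
Node 0 (S = 120): V_0 = e^(−0.02)·[0.4650·32.4880 + 0.5350·0.0000] = 14.8077

14.81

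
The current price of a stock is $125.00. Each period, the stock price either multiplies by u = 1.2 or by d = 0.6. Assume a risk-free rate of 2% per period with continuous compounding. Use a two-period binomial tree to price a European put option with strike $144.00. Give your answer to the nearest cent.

$30.32

Risk-neutral probability p = (e^0.02 − 0.6)/(1.2 − 0.6) = 0.4202/0.6000 = 0.7003
Terminal stock prices: S_uu = 180, S_ud = 90, S_dd = 45
Terminal payoffs (K − S): max(-36, 0) = 0, max(54, 0) = 54, max(99, 0) = 99
Node u (S = 150): V_u = e^(−0.02)·[0.7003·0.0000 + 0.2997·54.0000] = 15.8615
Node d (S = 75): V_d = e^(−0.02)·[0.7003·54.0000 + 0.2997·99.0000] = 66.1486
Node 0 (S = 125): V_0 = e^(−0.02)·[0.7003·15.8615 + 0.2997·66.1486] = 30.3183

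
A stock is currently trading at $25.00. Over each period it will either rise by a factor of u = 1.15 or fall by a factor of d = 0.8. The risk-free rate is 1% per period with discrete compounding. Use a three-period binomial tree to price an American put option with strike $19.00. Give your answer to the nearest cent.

Risk-neutral probability p = (1 + 0.01 − 0.8)/(1.15 − 0.8) = 0.2100/0.3500 = 0.6000
Terminal stock prices: S_uuu = 38.02, S_uud = 26.45, S_udd = 18.4, S_ddd = 12.8
Terminal payoffs (K − S): max(-19.02, 0) = 0, max(-7.45, 0) = 0, max(0.6, 0) = 0.6, max(6.2, 0) = 6.2
Node uu (S = 33.06): continuation = 1/1.01·[0.6000·0.0000 + 0.4000·0.0000] = 0.0000; exercise value = 0.0000 ≤ continuation, so V_uu = 0.0000
Node ud (S = 23): continuation = 1/1.01·[0.6000·0.0000 + 0.4000·0.6000] = 0.2376; exercise value = 0.0000 ≤ continuation, so V_ud = 0.2376
Node dd (S = 16): continuation = 1/1.01·[0.6000·0.6000 + 0.4000·6.2000] = 2.8119; exercise value = 3.0000 > continuation, so V_dd = 3.0000 (exercise)
Node u (S = 28.75): continuation = 1/1.01·[0.6000·0.0000 + 0.4000·0.2376] = 0.0941; exercise value = 0.0000 ≤ continuation, so V_u = 0.0941
Node d (S = 20): continuation = 1/1.01·[0.6000·0.2376 + 0.4000·3.0000] = 1.3293; exercise value = 0.0000 ≤ continuation, so V_d = 1.3293
Node 0 (S = 25): continuation = 1/1.01·[0.6000·0.0941 + 0.4000·1.3293] = 0.5824; exercise value = 0.0000 ≤ continuation, so V_0 = 0.5824

$0.58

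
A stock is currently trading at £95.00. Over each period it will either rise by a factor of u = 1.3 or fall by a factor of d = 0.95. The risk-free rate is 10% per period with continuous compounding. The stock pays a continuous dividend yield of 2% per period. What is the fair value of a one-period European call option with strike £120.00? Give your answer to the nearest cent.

£1.21

Per-period risk-free factor R = e^0.1 = 1.1052; dividend-adjusted growth = e^(0.1−0.02) = 1.0833.
Risk-neutral probability p = (1.0833 − 0.95)/(1.3 − 0.95) = 0.1333/0.3500 = 0.3808
Terminal stock prices: S_u = 123.5, S_d = 90.25
Terminal payoffs (S − K): max(3.5, 0) = 3.5, max(-29.75, 0) = 0
Node 0 (S = 95): V_0 = e^(−0.1)·[0.3808·3.5000 + 0.6192·0.0000] = 1.2060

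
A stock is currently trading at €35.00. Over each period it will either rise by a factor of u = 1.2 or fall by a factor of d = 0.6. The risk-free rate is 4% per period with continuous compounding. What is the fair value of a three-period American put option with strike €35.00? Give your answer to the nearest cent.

Risk-neutral probability p = (e^0.04 − 0.6)/(1.2 − 0.6) = 0.4408/0.6000 = 0.7347
Terminal stock prices: S_uuu = 60.48, S_uud = 30.24, S_udd = 15.12, S_ddd = 7.56
Terminal payoffs (K − S): max(-25.48, 0) = 0, max(4.76, 0) = 4.76, max(19.88, 0) = 19.88, max(27.44, 0) = 27.44
Node uu (S = 50.4): continuation = e^(−0.04)·[0.7347·0.0000 + 0.2653·4.7600] = 1.2134; exercise value = 0.0000 ≤ continuation, so V_uu = 1.2134
Node ud (S = 25.2): continuation = e^(−0.04)·[0.7347·4.7600 + 0.2653·19.8800] = 8.4276; exercise value = 9.8000 > continuation, so V_ud = 9.8000 (exercise)
Node dd (S = 12.6): continuation = e^(−0.04)·[0.7347·19.8800 + 0.2653·27.4400] = 21.0276; exercise value = 22.4000 > continuation, so V_dd = 22.4000 (exercise)
Node u (S = 42): continuation = e^(−0.04)·[0.7347·1.2134 + 0.2653·9.8000] = 3.3546; exercise value = 0.0000 ≤ continuation, so V_u = 3.3546
Node d (S = 21): continuation = e^(−0.04)·[0.7347·9.8000 + 0.2653·22.4000] = 12.6276; exercise value = 14.0000 > continuation, so V_d = 14.0000 (exercise)
Node 0 (S = 35): continuation = e^(−0.04)·[0.7347·3.3546 + 0.2653·14.0000] = 5.9367; exercise value = 0.0000 ≤ continuation, so V_0 = 5.9367

€5.94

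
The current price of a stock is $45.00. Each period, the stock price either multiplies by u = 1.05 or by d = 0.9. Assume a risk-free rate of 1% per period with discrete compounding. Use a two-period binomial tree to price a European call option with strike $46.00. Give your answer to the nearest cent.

$1.90

Risk-neutral probability p = (1 + 0.01 − 0.9)/(1.05 − 0.9) = 0.1100/0.1500 = 0.7333
Terminal stock prices: S_uu = 49.61, S_ud = 42.52, S_dd = 36.45
Terminal payoffs (S − K): max(3.613, 0) = 3.613, max(-3.475, 0) = 0, max(-9.55, 0) = 0
Node u (S = 47.25): V_u = 1/1.01·[0.7333·3.6125 + 0.2667·0.0000] = 2.6229
Node d (S = 40.5): V_d = 1/1.01·[0.7333·0.0000 + 0.2667·0.0000] = 0.0000
Node 0 (S = 45): V_0 = 1/1.01·[0.7333·2.6229 + 0.2667·0.0000] = 1.9044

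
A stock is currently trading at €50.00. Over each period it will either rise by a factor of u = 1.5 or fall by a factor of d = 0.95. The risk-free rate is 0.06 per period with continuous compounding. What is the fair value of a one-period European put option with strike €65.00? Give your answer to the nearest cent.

€13.13

Risk-neutral probability p = (e^0.06 − 0.95)/(1.5 − 0.95) = 0.1118/0.5500 = 0.2033
Terminal stock prices: S_u = 75, S_d = 47.5
Terminal payoffs (K − S): max(-10, 0) = 0, max(17.5, 0) = 17.5
Node 0 (S = 50): V_0 = e^(−0.06)·[0.2033·0.0000 + 0.7967·17.5000] = 13.1297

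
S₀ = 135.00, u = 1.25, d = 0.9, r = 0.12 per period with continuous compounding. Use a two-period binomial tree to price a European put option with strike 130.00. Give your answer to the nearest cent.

1.99

Risk-neutral probability p = (e^0.12 − 0.9)/(1.25 − 0.9) = 0.2275/0.3500 = 0.6500
Terminal stock prices: S_uu = 210.9, S_ud = 151.9, S_dd = 109.4
Terminal payoffs (K − S): max(-80.94, 0) = 0, max(-21.88, 0) = 0, max(20.65, 0) = 20.65
Node u (S = 168.8): V_u = e^(−0.12)·[0.6500·0.0000 + 0.3500·0.0000] = 0.0000
Node d (S = 121.5): V_d = e^(−0.12)·[0.6500·0.0000 + 0.3500·20.6500] = 6.4104
Node 0 (S = 135): V_0 = e^(−0.12)·[0.6500·0.0000 + 0.3500·6.4104] = 1.9900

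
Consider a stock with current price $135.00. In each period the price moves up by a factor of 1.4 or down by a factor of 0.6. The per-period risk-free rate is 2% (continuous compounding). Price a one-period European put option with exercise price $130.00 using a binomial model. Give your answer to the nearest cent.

Risk-neutral probability p = (e^0.02 − 0.6)/(1.4 − 0.6) = 0.4202/0.8000 = 0.5253
Terminal stock prices: S_u = 189, S_d = 81
Terminal payoffs (K − S): max(-59, 0) = 0, max(49, 0) = 49
Node 0 (S = 135): V_0 = e^(−0.02)·[0.5253·0.0000 + 0.4747·49.0000] = 22.8020

$22.80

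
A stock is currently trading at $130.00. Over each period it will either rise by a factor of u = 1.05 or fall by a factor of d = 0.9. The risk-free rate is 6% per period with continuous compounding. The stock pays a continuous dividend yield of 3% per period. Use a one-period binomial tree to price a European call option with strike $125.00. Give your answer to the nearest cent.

$9.42

Per-period risk-free factor R = e^0.06 = 1.0618; dividend-adjusted growth = e^(0.06−0.03) = 1.0305.
Risk-neutral probability p = (1.0305 − 0.9)/(1.05 − 0.9) = 0.1305/0.1500 = 0.8697
Terminal stock prices: S_u = 136.5, S_d = 117
Terminal payoffs (S − K): max(11.5, 0) = 11.5, max(-8, 0) = 0
Node 0 (S = 130): V_0 = e^(−0.06)·[0.8697·11.5000 + 0.1303·0.0000] = 9.4191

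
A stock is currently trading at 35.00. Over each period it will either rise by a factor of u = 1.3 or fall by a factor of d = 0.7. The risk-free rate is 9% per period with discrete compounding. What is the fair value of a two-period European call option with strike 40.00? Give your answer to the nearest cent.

Risk-neutral probability p = (1 + 0.09 − 0.7)/(1.3 − 0.7) = 0.3900/0.6000 = 0.6500
Terminal stock prices: S_uu = 59.15, S_ud = 31.85, S_dd = 17.15
Terminal payoffs (S − K): max(19.15, 0) = 19.15, max(-8.15, 0) = 0, max(-22.85, 0) = 0
Node u (S = 45.5): V_u = 1/1.09·[0.6500·19.1500 + 0.3500·0.0000] = 11.4197
Node d (S = 24.5): V_d = 1/1.09·[0.6500·0.0000 + 0.3500·0.0000] = 0.0000
Node 0 (S = 35): V_0 = 1/1.09·[0.6500·11.4197 + 0.3500·0.0000] = 6.8099

6.81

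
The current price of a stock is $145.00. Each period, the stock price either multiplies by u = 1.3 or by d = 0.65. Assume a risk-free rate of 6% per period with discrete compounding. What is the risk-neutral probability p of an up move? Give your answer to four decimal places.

p = 0.6308

Risk-neutral probability p = (1 + 0.06 − 0.65)/(1.3 − 0.65) = 0.4100/0.6500 = 0.6308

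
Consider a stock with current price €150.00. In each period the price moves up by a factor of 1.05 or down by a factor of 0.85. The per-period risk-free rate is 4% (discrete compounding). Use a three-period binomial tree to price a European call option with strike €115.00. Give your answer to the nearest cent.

€47.78

Risk-neutral probability p = (1 + 0.04 − 0.85)/(1.05 − 0.85) = 0.1900/0.2000 = 0.9500
Terminal stock prices: S_uuu = 173.6, S_uud = 140.6, S_udd = 113.8, S_ddd = 92.12
Terminal payoffs (S − K): max(58.64, 0) = 58.64, max(25.57, 0) = 25.57, max(-1.206, 0) = 0, max(-22.88, 0) = 0
Node uu (S = 165.4): V_uu = 1/1.04·[0.9500·58.6438 + 0.0500·25.5687] = 54.7981
Node ud (S = 133.9): V_ud = 1/1.04·[0.9500·25.5687 + 0.0500·0.0000] = 23.3561
Node dd (S = 108.4): V_dd = 1/1.04·[0.9500·0.0000 + 0.0500·0.0000] = 0.0000
Node u (S = 157.5): V_u = 1/1.04·[0.9500·54.7981 + 0.0500·23.3561] = 51.1788
Node d (S = 127.5): V_d = 1/1.04·[0.9500·23.3561 + 0.0500·0.0000] = 21.3349
Node 0 (S = 150): V_0 = 1/1.04·[0.9500·51.1788 + 0.0500·21.3349] = 47.7756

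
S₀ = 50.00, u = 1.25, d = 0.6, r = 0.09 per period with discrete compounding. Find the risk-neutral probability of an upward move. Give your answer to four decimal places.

p = 0.7538

Risk-neutral probability p = (1 + 0.09 − 0.6)/(1.25 − 0.6) = 0.4900/0.6500 = 0.7538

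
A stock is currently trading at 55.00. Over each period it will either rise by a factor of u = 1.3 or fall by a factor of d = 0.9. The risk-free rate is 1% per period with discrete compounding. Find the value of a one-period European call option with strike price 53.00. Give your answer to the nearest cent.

5.04

Risk-neutral probability p = (1 + 0.01 − 0.9)/(1.3 − 0.9) = 0.1100/0.4000 = 0.2750
Terminal stock prices: S_u = 71.5, S_d = 49.5
Terminal payoffs (S − K): max(18.5, 0) = 18.5, max(-3.5, 0) = 0
Node 0 (S = 55): V_0 = 1/1.01·[0.2750·18.5000 + 0.7250·0.0000] = 5.0371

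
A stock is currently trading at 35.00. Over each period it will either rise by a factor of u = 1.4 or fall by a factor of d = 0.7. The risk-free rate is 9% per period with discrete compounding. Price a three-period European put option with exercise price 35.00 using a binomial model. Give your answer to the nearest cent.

4.32

Risk-neutral probability p = (1 + 0.09 − 0.7)/(1.4 − 0.7) = 0.3900/0.7000 = 0.5571
Terminal stock prices: S_uuu = 96.04, S_uud = 48.02, S_udd = 24.01, S_ddd = 12
Terminal payoffs (K − S): max(-61.04, 0) = 0, max(-13.02, 0) = 0, max(10.99, 0) = 10.99, max(23, 0) = 23
Node uu (S = 68.6): V_uu = 1/1.09·[0.5571·0.0000 + 0.4429·0.0000] = 0.0000
Node ud (S = 34.3): V_ud = 1/1.09·[0.5571·0.0000 + 0.4429·10.9900] = 4.4651
Node dd (S = 17.15): V_dd = 1/1.09·[0.5571·10.9900 + 0.4429·22.9950] = 14.9601
Node u (S = 49): V_u = 1/1.09·[0.5571·0.0000 + 0.4429·4.4651] = 1.8141
Node d (S = 24.5): V_d = 1/1.09·[0.5571·4.4651 + 0.4429·14.9601] = 8.3605
Node 0 (S = 35): V_0 = 1/1.09·[0.5571·1.8141 + 0.4429·8.3605] = 4.3241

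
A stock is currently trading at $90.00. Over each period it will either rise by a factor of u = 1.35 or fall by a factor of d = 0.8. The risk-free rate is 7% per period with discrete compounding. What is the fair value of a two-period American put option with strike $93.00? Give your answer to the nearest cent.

$9.99

Risk-neutral probability p = (1 + 0.07 − 0.8)/(1.35 − 0.8) = 0.2700/0.5500 = 0.4909
Terminal stock prices: S_uu = 164, S_ud = 97.2, S_dd = 57.6
Terminal payoffs (K − S): max(-71.03, 0) = 0, max(-4.2, 0) = 0, max(35.4, 0) = 35.4
Node u (S = 121.5): continuation = 1/1.07·[0.4909·0.0000 + 0.5091·0.0000] = 0.0000; exercise value = 0.0000 ≤ continuation, so V_u = 0.0000
Node d (S = 72): continuation = 1/1.07·[0.4909·0.0000 + 0.5091·35.4000] = 16.8428; exercise value = 21.0000 > continuation, so V_d = 21.0000 (exercise)
Node 0 (S = 90): continuation = 1/1.07·[0.4909·0.0000 + 0.5091·21.0000] = 9.9915; exercise value = 3.0000 ≤ continuation, so V_0 = 9.9915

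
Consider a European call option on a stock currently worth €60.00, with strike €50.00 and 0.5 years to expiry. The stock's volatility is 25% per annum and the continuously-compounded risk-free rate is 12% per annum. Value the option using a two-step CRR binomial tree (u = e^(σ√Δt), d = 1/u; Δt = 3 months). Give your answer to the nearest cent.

€13.43

CRR parameters: u = e^(σ√Δt) = e^(0.25·√0.25) = 1.1331, d = 1/u = 0.8825
Per-period rate: rΔt = 0.12·0.25 = 0.03, so R = e^0.03 = 1.0305
Risk-neutral probability p = (e^0.03 − 0.8825)/(1.1331 − 0.8825) = 0.1480/0.2507 = 0.5903
Terminal stock prices: S_uu = 77.04, S_ud = 60, S_dd = 46.73
Terminal payoffs (S − K): max(27.04, 0) = 27.04, max(10, 0) = 10, max(-3.272, 0) = 0
Node u (S = 67.99): V_u = e^(−0.03)·[0.5903·27.0415 + 0.4097·10.0000] = 19.4666
Node d (S = 52.95): V_d = e^(−0.03)·[0.5903·10.0000 + 0.4097·0.0000] = 5.7285
Node 0 (S = 60): V_0 = e^(−0.03)·[0.5903·19.4666 + 0.4097·5.7285] = 13.4290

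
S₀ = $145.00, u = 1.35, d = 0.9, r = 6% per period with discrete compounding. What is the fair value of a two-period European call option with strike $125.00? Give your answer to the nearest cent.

$36.54

Risk-neutral probability p = (1 + 0.06 − 0.9)/(1.35 − 0.9) = 0.1600/0.4500 = 0.3556
Terminal stock prices: S_uu = 264.3, S_ud = 176.2, S_dd = 117.5
Terminal payoffs (S − K): max(139.3, 0) = 139.3, max(51.18, 0) = 51.18, max(-7.55, 0) = 0
Node u (S = 195.8): V_u = 1/1.06·[0.3556·139.2625 + 0.6444·51.1750] = 77.8255
Node d (S = 130.5): V_d = 1/1.06·[0.3556·51.1750 + 0.6444·0.0000] = 17.1656
Node 0 (S = 145): V_0 = 1/1.06·[0.3556·77.8255 + 0.6444·17.1656] = 36.5411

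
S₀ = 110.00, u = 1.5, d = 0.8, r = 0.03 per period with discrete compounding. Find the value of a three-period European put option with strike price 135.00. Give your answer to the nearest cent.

Risk-neutral probability p = (1 + 0.03 − 0.8)/(1.5 − 0.8) = 0.2300/0.7000 = 0.3286
Terminal stock prices: S_uuu = 371.2, S_uud = 198, S_udd = 105.6, S_ddd = 56.32
Terminal payoffs (K − S): max(-236.2, 0) = 0, max(-63, 0) = 0, max(29.4, 0) = 29.4, max(78.68, 0) = 78.68
Node uu (S = 247.5): V_uu = 1/1.03·[0.3286·0.0000 + 0.6714·0.0000] = 0.0000
Node ud (S = 132): V_ud = 1/1.03·[0.3286·0.0000 + 0.6714·29.4000] = 19.1650
Node dd (S = 70.4): V_dd = 1/1.03·[0.3286·29.4000 + 0.6714·78.6800] = 60.6680
Node u (S = 165): V_u = 1/1.03·[0.3286·0.0000 + 0.6714·19.1650] = 12.4932
Node d (S = 88): V_d = 1/1.03·[0.3286·19.1650 + 0.6714·60.6680] = 45.6614
Node 0 (S = 110): V_0 = 1/1.03·[0.3286·12.4932 + 0.6714·45.6614] = 33.7508

33.75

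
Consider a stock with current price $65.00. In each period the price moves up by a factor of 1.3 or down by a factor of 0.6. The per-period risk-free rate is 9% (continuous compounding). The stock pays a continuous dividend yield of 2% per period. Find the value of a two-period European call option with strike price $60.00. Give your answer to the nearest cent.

$18.97

Per-period risk-free factor R = e^0.09 = 1.0942; dividend-adjusted growth = e^(0.09−0.02) = 1.0725.
Risk-neutral probability p = (1.0725 − 0.6)/(1.3 − 0.6) = 0.4725/0.7000 = 0.6750
Terminal stock prices: S_uu = 109.9, S_ud = 50.7, S_dd = 23.4
Terminal payoffs (S − K): max(49.85, 0) = 49.85, max(-9.3, 0) = 0, max(-36.6, 0) = 0
Node u (S = 84.5): V_u = e^(−0.09)·[0.6750·49.8500 + 0.3250·0.0000] = 30.7532
Node d (S = 39): V_d = e^(−0.09)·[0.6750·0.0000 + 0.3250·0.0000] = 0.0000
Node 0 (S = 65): V_0 = e^(−0.09)·[0.6750·30.7532 + 0.3250·0.0000] = 18.9721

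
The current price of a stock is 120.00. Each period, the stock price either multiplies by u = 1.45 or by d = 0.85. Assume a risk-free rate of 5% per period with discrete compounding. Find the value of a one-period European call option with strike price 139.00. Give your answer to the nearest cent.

11.11

Risk-neutral probability p = (1 + 0.05 − 0.85)/(1.45 − 0.85) = 0.2000/0.6000 = 0.3333
Terminal stock prices: S_u = 174, S_d = 102
Terminal payoffs (S − K): max(35, 0) = 35, max(-37, 0) = 0
Node 0 (S = 120): V_0 = 1/1.05·[0.3333·35.0000 + 0.6667·0.0000] = 11.1111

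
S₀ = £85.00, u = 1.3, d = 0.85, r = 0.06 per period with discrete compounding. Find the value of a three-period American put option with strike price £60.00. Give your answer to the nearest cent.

Risk-neutral probability p = (1 + 0.06 − 0.85)/(1.3 − 0.85) = 0.2100/0.4500 = 0.4667
Terminal stock prices: S_uuu = 186.7, S_uud = 122.1, S_udd = 79.84, S_ddd = 52.2
Terminal payoffs (K − S): max(-126.7, 0) = 0, max(-62.1, 0) = 0, max(-19.84, 0) = 0, max(7.799, 0) = 7.799
Node uu (S = 143.7): continuation = 1/1.06·[0.4667·0.0000 + 0.5333·0.0000] = 0.0000; exercise value = 0.0000 ≤ continuation, so V_uu = 0.0000
Node ud (S = 93.92): continuation = 1/1.06·[0.4667·0.0000 + 0.5333·0.0000] = 0.0000; exercise value = 0.0000 ≤ continuation, so V_ud = 0.0000
Node dd (S = 61.41): continuation = 1/1.06·[0.4667·0.0000 + 0.5333·7.7994] = 3.9242; exercise value = 0.0000 ≤ continuation, so V_dd = 3.9242
Node u (S = 110.5): continuation = 1/1.06·[0.4667·0.0000 + 0.5333·0.0000] = 0.0000; exercise value = 0.0000 ≤ continuation, so V_u = 0.0000
Node d (S = 72.25): continuation = 1/1.06·[0.4667·0.0000 + 0.5333·3.9242] = 1.9744; exercise value = 0.0000 ≤ continuation, so V_d = 1.9744
Node 0 (S = 85): continuation = 1/1.06·[0.4667·0.0000 + 0.5333·1.9744] = 0.9934; exercise value = 0.0000 ≤ continuation, so V_0 = 0.9934

£0.99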